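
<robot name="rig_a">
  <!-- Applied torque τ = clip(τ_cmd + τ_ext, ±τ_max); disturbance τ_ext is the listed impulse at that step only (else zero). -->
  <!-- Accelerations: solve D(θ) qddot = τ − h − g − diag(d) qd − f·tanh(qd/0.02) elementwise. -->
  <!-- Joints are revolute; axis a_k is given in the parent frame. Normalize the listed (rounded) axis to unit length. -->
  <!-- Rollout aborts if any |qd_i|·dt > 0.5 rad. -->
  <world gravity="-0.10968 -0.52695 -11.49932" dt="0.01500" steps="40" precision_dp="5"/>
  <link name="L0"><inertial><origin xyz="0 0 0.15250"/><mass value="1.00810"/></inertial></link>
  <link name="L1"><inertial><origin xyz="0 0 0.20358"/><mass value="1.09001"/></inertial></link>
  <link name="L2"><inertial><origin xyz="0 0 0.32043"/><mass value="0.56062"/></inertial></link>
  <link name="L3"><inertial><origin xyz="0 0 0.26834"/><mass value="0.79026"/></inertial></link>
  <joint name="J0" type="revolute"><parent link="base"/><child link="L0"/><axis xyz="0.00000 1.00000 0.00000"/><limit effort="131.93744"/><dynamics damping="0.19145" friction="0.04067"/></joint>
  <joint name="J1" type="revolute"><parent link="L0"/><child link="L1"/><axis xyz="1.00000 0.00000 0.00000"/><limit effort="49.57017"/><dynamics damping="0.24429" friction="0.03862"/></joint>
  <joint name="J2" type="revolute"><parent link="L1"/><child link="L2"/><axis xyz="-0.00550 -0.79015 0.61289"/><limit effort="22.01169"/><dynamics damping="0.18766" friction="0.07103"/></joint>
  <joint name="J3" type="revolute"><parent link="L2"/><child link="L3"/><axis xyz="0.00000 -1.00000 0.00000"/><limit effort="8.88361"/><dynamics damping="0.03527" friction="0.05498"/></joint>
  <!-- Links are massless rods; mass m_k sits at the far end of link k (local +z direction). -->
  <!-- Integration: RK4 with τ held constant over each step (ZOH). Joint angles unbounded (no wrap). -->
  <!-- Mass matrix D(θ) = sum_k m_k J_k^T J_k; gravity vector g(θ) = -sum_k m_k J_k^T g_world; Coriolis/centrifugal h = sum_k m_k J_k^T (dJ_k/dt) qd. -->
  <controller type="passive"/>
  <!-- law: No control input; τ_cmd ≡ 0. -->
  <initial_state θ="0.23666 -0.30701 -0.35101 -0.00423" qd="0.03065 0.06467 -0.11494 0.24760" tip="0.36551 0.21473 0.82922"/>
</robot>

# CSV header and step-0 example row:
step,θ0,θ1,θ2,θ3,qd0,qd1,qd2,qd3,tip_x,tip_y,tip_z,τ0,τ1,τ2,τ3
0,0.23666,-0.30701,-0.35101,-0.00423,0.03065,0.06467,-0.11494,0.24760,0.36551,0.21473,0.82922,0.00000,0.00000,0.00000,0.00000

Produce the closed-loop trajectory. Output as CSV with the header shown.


step,θ0,θ1,θ2,θ3,qd0,qd1,qd2,qd3,tip_x,tip_y,tip_z,τ0,τ1,τ2,τ3
1,0.23729,-0.30669,-0.35403,-0.00025,0.05536,-0.02124,-0.28238,0.27864,0.36634,0.21438,0.82892,0.00000,0.00000,0.00000,0.00000
2,0.23836,-0.30763,-0.35934,0.00402,0.08777,-0.10303,-0.42214,0.28882,0.36832,0.21468,0.82779,0.00000,0.00000,0.00000,0.00000
3,0.23995,-0.30978,-0.36661,0.00835,0.12528,-0.18361,-0.54518,0.28610,0.37144,0.21561,0.82583,0.00000,0.00000,0.00000,0.00000
4,0.24214,-0.31313,-0.37563,0.01256,0.16723,-0.26382,-0.65581,0.27423,0.37570,0.21715,0.82303,0.00000,0.00000,0.00000,0.00000
5,0.24499,-0.31769,-0.38624,0.01654,0.21329,-0.34432,-0.75683,0.25557,0.38109,0.21931,0.81935,0.00000,0.00000,0.00000,0.00000
6,0.24856,-0.32347,-0.39830,0.02020,0.26340,-0.42563,-0.84998,0.23144,0.38762,0.22209,0.81477,0.00000,0.00000,0.00000,0.00000
7,0.25291,-0.33047,-0.41171,0.02346,0.31771,-0.50815,-0.93622,0.20249,0.39527,0.22546,0.80923,0.00000,0.00000,0.00000,0.00000
8,0.25811,-0.33872,-0.42635,0.02625,0.37655,-0.59220,-1.01584,0.16882,0.40404,0.22943,0.80267,0.00000,0.00000,0.00000,0.00000
9,0.26423,-0.34824,-0.44215,0.02850,0.44041,-0.67795,-1.08863,0.13020,0.41392,0.23398,0.79503,0.00000,0.00000,0.00000,0.00000
10,0.27135,-0.35907,-0.45898,0.03013,0.50997,-0.76551,-1.15394,0.08615,0.42489,0.23911,0.78623,0.00000,0.00000,0.00000,0.00000
11,0.27957,-0.37122,-0.47672,0.03106,0.58598,-0.85480,-1.21132,0.03700,0.43694,0.24479,0.77618,0.00000,0.00000,0.00000,0.00000
12,0.28897,-0.38472,-0.49533,0.03132,0.66778,-0.94639,-1.28035,0.01887,0.45004,0.25101,0.76478,0.00000,0.00000,0.00000,0.00000
13,0.29966,-0.39960,-0.51495,0.03139,0.75800,-1.03918,-1.34827,0.01493,0.46412,0.25776,0.75194,0.00000,0.00000,0.00000,0.00000
14,0.31178,-0.41588,-0.53548,0.03137,0.85901,-1.13191,-1.40228,0.00637,0.47915,0.26503,0.73754,0.00000,0.00000,0.00000,0.00000
15,0.32551,-0.43355,-0.55674,0.03124,0.97219,-1.22347,-1.44097,-0.00619,0.49508,0.27280,0.72147,0.00000,0.00000,0.00000,0.00000
16,0.34102,-0.45257,-0.57861,0.03116,1.09916,-1.31232,-1.46445,-0.01779,0.51182,0.28104,0.70360,0.00000,0.00000,0.00000,0.00000
17,0.35855,-0.47290,-0.60075,0.03099,1.24160,-1.39648,-1.46993,-0.02996,0.52932,0.28971,0.68379,0.00000,0.00000,0.00000,0.00000
18,0.37834,-0.49444,-0.62284,0.03066,1.40064,-1.47390,-1.46477,-0.02518,0.54749,0.29880,0.66193,0.00000,0.00000,0.00000,0.00000
19,0.40066,-0.51707,-0.64461,0.03029,1.57963,-1.54065,-1.43242,-0.02676,0.56621,0.30826,0.63785,0.00000,0.00000,0.00000,0.00000
20,0.42583,-0.54059,-0.66567,0.02984,1.78074,-1.59289,-1.37003,-0.03472,0.58538,0.31804,0.61143,0.00000,0.00000,0.00000,0.00000
21,0.45420,-0.56476,-0.68555,0.02923,2.00622,-1.62617,-1.27513,-0.04821,0.60486,0.32810,0.58251,0.00000,0.00000,0.00000,0.00000
22,0.48615,-0.58926,-0.70375,0.02836,2.25844,-1.63544,-1.14463,-0.06757,0.62449,0.33838,0.55097,0.00000,0.00000,0.00000,0.00000
23,0.52210,-0.61368,-0.71970,0.02718,2.53975,-1.61518,-0.97629,-0.09155,0.64410,0.34880,0.51666,0.00000,0.00000,0.00000,0.00000
24,0.56250,-0.63753,-0.73284,0.02561,2.85241,-1.55959,-0.76881,-0.11725,0.66348,0.35927,0.47945,0.00000,0.00000,0.00000,0.00000
25,0.60784,-0.66026,-0.74257,0.02367,3.19855,-1.46284,-0.52125,-0.14104,0.68241,0.36972,0.43924,0.00000,0.00000,0.00000,0.00000
26,0.65864,-0.68119,-0.74828,0.02141,3.58001,-1.31939,-0.23276,-0.15902,0.70063,0.38001,0.39594,0.00000,0.00000,0.00000,0.00000
27,0.71543,-0.69958,-0.74934,0.01895,3.99408,-1.12819,0.07801,-0.14644,0.71787,0.39003,0.34951,0.00000,0.00000,0.00000,0.00000
28,0.77854,-0.71485,-0.74622,0.01761,4.42846,-0.89794,0.34997,-0.03476,0.73379,0.39960,0.29991,0.00000,0.00000,0.00000,0.00000
29,0.84849,-0.72621,-0.73833,0.01753,4.90579,-0.60538,0.72813,-0.00394,0.74806,0.40853,0.24718,0.00000,0.00000,0.00000,0.00000
30,0.92588,-0.73274,-0.72423,0.01777,5.41921,-0.25540,1.17310,0.01846,0.76041,0.41659,0.19141,0.00000,0.00000,0.00000,0.00000
31,1.01122,-0.73361,-0.70276,0.01798,5.96293,0.14513,1.68817,0.03003,0.77054,0.42352,0.13276,0.00000,0.00000,0.00000,0.00000
32,1.10488,-0.72820,-0.67312,0.01840,6.52779,0.58230,2.27321,0.03115,0.77814,0.42904,0.07148,0.00000,0.00000,0.00000,0.00000
33,1.20713,-0.71603,-0.63424,0.01901,7.10603,1.04198,2.92154,0.05426,0.78295,0.43283,0.00786,0.00000,0.00000,0.00000,0.00000
34,1.31807,-0.69695,-0.58518,0.02019,7.68480,1.49965,3.62822,0.10977,0.78473,0.43448,-0.05770,0.00000,0.00000,0.00000,0.00000
35,1.43759,-0.67120,-0.52517,0.02253,8.24772,1.92467,4.37888,0.21049,0.78327,0.43352,-0.12479,0.00000,0.00000,0.00000,0.00000
36,1.56531,-0.63954,-0.45374,0.02680,8.77359,2.28346,5.14310,0.37041,0.77832,0.42939,-0.19296,0.00000,0.00000,0.00000,0.00000
37,1.70047,-0.60318,-0.37108,0.03402,9.23399,2.54607,5.86405,0.60683,0.76959,0.42141,-0.26173,0.00000,0.00000,0.00000,0.00000
38,1.84182,-0.56372,-0.27847,0.04547,9.59150,2.69698,6.45394,0.93427,0.75664,0.40879,-0.33065,0.00000,0.00000,0.00000,0.00000
39,1.98748,-0.52278,-0.17867,0.06250,9.80186,2.74786,6.80280,1.34941,0.73880,0.39076,-0.39926,0.00000,0.00000,0.00000,0.00000
40,2.13493,-0.48156,-0.07611,0.08618,9.82414,2.74549,6.80915,1.80872,0.71523,0.36668,-0.46707,,,,


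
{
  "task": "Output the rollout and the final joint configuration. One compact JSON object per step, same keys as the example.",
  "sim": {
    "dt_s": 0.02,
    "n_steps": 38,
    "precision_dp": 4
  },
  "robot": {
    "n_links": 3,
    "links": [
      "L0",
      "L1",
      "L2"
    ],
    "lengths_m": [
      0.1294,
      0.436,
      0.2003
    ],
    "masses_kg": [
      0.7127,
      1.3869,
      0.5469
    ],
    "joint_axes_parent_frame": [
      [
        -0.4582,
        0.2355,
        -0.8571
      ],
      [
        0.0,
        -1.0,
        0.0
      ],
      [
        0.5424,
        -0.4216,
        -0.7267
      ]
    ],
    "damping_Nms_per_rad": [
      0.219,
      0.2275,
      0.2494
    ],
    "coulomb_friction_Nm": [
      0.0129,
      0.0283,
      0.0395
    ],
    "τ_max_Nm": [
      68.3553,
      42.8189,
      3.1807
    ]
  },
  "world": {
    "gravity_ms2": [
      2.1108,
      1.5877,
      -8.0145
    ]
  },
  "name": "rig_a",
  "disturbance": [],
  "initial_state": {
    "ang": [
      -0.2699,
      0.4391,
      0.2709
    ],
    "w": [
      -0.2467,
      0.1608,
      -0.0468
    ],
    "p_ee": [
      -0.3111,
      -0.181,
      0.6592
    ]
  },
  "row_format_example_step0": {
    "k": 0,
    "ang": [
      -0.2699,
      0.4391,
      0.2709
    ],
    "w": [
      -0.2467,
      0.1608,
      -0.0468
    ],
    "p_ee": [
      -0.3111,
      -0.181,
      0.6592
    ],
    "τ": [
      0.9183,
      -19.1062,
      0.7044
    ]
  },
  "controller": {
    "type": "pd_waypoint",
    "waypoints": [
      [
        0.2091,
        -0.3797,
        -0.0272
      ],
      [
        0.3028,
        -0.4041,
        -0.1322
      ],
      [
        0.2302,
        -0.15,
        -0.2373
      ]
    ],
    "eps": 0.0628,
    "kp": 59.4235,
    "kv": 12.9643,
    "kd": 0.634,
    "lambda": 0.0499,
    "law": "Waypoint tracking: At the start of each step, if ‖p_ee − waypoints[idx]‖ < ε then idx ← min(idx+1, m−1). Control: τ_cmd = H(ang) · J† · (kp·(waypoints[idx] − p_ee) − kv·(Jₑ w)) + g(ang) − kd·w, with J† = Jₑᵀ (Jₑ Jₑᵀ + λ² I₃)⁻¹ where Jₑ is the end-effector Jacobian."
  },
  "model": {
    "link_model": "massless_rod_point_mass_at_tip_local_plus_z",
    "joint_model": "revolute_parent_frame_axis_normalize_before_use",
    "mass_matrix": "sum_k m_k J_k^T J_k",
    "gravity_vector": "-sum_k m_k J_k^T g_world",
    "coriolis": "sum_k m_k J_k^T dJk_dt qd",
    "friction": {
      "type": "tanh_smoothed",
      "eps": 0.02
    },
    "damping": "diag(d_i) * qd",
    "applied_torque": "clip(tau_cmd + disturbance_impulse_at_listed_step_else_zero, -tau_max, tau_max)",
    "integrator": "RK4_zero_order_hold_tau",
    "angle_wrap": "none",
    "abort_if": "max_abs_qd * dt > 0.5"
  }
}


{"k":1,"ang":[-0.2736,0.4317,0.3207],"w":[-0.1799,-0.8603,4.2897],"p_ee":[-0.31,-0.1871,0.6568],"\u03c4":[3.8277,-17.8787,-2.1372]}
{"k":2,"ang":[-0.2808,0.4106,0.3582],"w":[-0.489,-1.2896,0.1974],"p_ee":[-0.3009,-0.1926,0.6594],"\u03c4":[1.58,-12.6169,1.0463]}
{"k":3,"ang":[-0.2886,0.3771,0.412],"w":[-0.3415,-2.0327,4.5012],"p_ee":[-0.2861,-0.1982,0.664],"\u03c4":[3.3034,-12.7383,-1.8227]}
{"k":4,"ang":[-0.2986,0.3349,0.4531],"w":[-0.6092,-2.2273,0.3361],"p_ee":[-0.2658,-0.2026,0.6715],"\u03c4":[1.0287,-8.5754,1.3484]}
{"k":5,"ang":[-0.309,0.2839,0.5092],"w":[-0.4878,-2.8396,4.6103],"p_ee":[-0.2415,-0.2068,0.6793],"\u03c4":[2.0549,-9.0701,-1.5466]}
{"k":6,"ang":[-0.3222,0.227,0.5521],"w":[-0.7869,-2.8952,0.3884],"p_ee":[-0.2128,-0.2097,0.6883],"\u03c4":[0.1507,-5.4026,1.6105]}
{"k":7,"ang":[-0.3371,0.1634,0.6085],"w":[-0.7511,-3.4322,4.6049],"p_ee":[-0.1811,-0.2124,0.696],"\u03c4":[0.8784,-5.8402,-1.2866]}
{"k":8,"ang":[-0.3561,0.0956,0.6516],"w":[-1.1217,-3.3905,0.3976],"p_ee":[-0.1458,-0.214,0.7035],"\u03c4":[-0.4438,-2.4576,1.816]}
{"k":9,"ang":[-0.379,0.0228,0.7066],"w":[-1.2203,-3.8663,4.4942],"p_ee":[-0.1085,-0.2155,0.7085],"\u03c4":[0.2466,-2.6868,-1.032]}
{"k":10,"ang":[-0.4084,-0.0529,0.7491],"w":[-1.6938,-3.7474,0.4114],"p_ee":[-0.0687,-0.2161,0.7121],"\u03c4":[-0.479,0.453,1.9508]}
{"k":11,"ang":[-0.4445,-0.1322,0.8019],"w":[-1.9806,-4.1582,4.31],"p_ee":[-0.028,-0.2163,0.7125],"\u03c4":[0.2718,0.4599,-0.7818]}
{"k":12,"ang":[-0.49,-0.213,0.8435],"w":[-2.5718,-3.9635,0.431],"p_ee":[0.014,-0.2151,0.7109],"\u03c4":[-0.0252,3.3547,2.0378]}
{"k":13,"ang":[-0.5458,-0.2958,0.8941],"w":[-3.0626,-4.2954,4.1344],"p_ee":[0.0551,-0.2128,0.706],"\u03c4":[0.7193,3.5595,-0.5701]}
{"k":14,"ang":[-0.6122,-0.378,0.9348],"w":[-3.5625,-3.9677,0.4613],"p_ee":[0.0952,-0.2079,0.6994],"\u03c4":[0.4327,6.2097,2.0905]}
{"k":15,"ang":[-0.6862,-0.4592,0.9828],"w":[-3.8053,-4.1071,3.8777],"p_ee":[0.1317,-0.2001,0.691],"\u03c4":[0.719,6.5769,-0.3346]}
{"k":16,"ang":[-0.7534,-0.5333,1.0182],"w":[-2.6545,-3.2858,0.1183],"p_ee":[0.1632,-0.1877,0.6832],"\u03c4":[-0.7433,8.7168,2.3144]}
{"k":17,"ang":[-0.7993,-0.598,1.0586],"w":[-1.7052,-3.093,3.4031],"p_ee":[0.1874,-0.1721,0.6762],"\u03c4":[-1.3111,8.6775,-0.1202]}
{"k":18,"ang":[-0.8122,-0.6487,1.0841],"w":[0.3881,-2.0343,-0.2938],"p_ee":[0.206,-0.1548,0.6711],"\u03c4":[-3.1442,9.6241,2.3538]}
{"k":19,"ang":[-0.8364,-0.6991,1.1288],"w":[-2.3419,-2.8186,3.9595],"p_ee":[0.2211,-0.1399,0.6645],"\u03c4":[-1.6853,10.4935,-0.7069]}
{"k":20,"ang":[-0.8389,-0.736,1.1396],"w":[1.2546,-1.1828,-1.6363],"p_ee":[0.2344,-0.1252,0.6602],"\u03c4":[-4.4039,9.5306,3.0436]}
{"k":21,"ang":[-0.8751,-0.7793,1.1901],"w":[-3.6053,-2.719,5.1869],"p_ee":[0.2436,-0.1137,0.6535],"\u03c4":[-1.2757,9.4259,-1.7611]}
{"k":22,"ang":[-0.8966,-0.811,1.1968],"w":[0.4927,-0.8224,-2.9254],"p_ee":[0.2531,-0.1018,0.6494],"\u03c4":[-1.6983,3.9167,3.1807]}
{"k":23,"ang":[-0.9085,-0.841,1.2314],"w":[-1.2139,-1.9479,5.1119],"p_ee":[0.259,-0.092,0.6446],"\u03c4":[2.1289,-0.021,-1.8673]}
{"k":24,"ang":[-0.8957,-0.8668,1.2592],"w":[2.0006,-0.8576,-1.2235],"p_ee":[0.2658,-0.0816,0.6399],"\u03c4":[2.1141,-1.9096,2.6365]}
{"k":25,"ang":[-0.8506,-0.8923,1.3105],"w":[2.5402,-1.6019,5.4356],"p_ee":[0.2726,-0.0714,0.6334],"\u03c4":[3.8307,-3.0367,-2.0994]}
{"k":26,"ang":[-0.778,-0.9175,1.3513],"w":[4.4614,-1.0664,-0.4188],"p_ee":[0.2834,-0.0599,0.6256],"\u03c4":[3.5782,-1.7372,2.1091]}
{"k":27,"ang":[-0.6814,-0.9458,1.4029],"w":[5.1348,-1.7313,4.9015],"p_ee":[0.2972,-0.0483,0.6148],"\u03c4":[5.327,-2.1734,-1.7413]}
{"k":28,"ang":[-0.5648,-0.9777,1.4499],"w":[6.3377,-1.5726,0.4893],"p_ee":[0.3161,-0.0376,0.6006],"\u03c4":[5.3003,-0.1541,1.4165]}
{"k":29,"ang":[-0.4307,-1.015,1.4999],"w":[6.9462,-2.1638,4.118],"p_ee":[0.3395,-0.0296,0.5817],"\u03c4":[6.59,0.4195,-1.2551]}
{"k":30,"ang":[-0.2863,-1.0592,1.5487],"w":[7.3674,-2.336,1.1609],"p_ee":[0.3673,-0.0267,0.5575],"\u03c4":[6.2392,3.1608,0.8611]}
{"k":31,"ang":[-0.1374,-1.1114,1.595],"w":[7.4365,-2.8907,3.2236],"p_ee":[0.3979,-0.031,0.5274],"\u03c4":[6.4209,4.9166,-0.6672]}
{"k":32,"ang":[0.0085,-1.172,1.6377],"w":[7.1053,-3.192,1.2498],"p_ee":[0.4287,-0.0441,0.4919],"\u03c4":[5.3569,7.7262,0.7543]}
{"k":33,"ang":[0.1463,-1.2399,1.674],"w":[6.656,-3.59,2.21],"p_ee":[0.4567,-0.0664,0.452],"\u03c4":[4.5537,9.5075,0.0348]}
{"k":34,"ang":[0.2726,-1.3135,1.7041],"w":[5.993,-3.7698,0.8979],"p_ee":[0.4791,-0.0966,0.4094],"\u03c4":[3.1129,11.3801,0.9649]}
{"k":35,"ang":[0.3863,-1.3906,1.7274],"w":[5.3944,-3.9145,1.3318],"p_ee":[0.4939,-0.1326,0.3657],"\u03c4":[2.0017,12.3515,0.6087]}
{"k":36,"ang":[0.4874,-1.4687,1.7452],"w":[4.7476,-3.8898,0.5017],"p_ee":[0.5005,-0.1717,0.3225],"\u03c4":[0.724,13.1552,1.1597]}
{"k":37,"ang":[0.5767,-1.546,1.7581],"w":[4.209,-3.8176,0.744],"p_ee":[0.4992,-0.2114,0.2811],"\u03c4":[-0.1384,13.3562,0.9175]}
{"k":38,"ang":[0.6553,-1.6207,1.7674],"w":[3.6786,-3.6402,0.241],"p_ee":[0.4909,-0.2496,0.2425]}
{"summary": "final ang (rad): 0.6553 -1.6207 1.7674"}


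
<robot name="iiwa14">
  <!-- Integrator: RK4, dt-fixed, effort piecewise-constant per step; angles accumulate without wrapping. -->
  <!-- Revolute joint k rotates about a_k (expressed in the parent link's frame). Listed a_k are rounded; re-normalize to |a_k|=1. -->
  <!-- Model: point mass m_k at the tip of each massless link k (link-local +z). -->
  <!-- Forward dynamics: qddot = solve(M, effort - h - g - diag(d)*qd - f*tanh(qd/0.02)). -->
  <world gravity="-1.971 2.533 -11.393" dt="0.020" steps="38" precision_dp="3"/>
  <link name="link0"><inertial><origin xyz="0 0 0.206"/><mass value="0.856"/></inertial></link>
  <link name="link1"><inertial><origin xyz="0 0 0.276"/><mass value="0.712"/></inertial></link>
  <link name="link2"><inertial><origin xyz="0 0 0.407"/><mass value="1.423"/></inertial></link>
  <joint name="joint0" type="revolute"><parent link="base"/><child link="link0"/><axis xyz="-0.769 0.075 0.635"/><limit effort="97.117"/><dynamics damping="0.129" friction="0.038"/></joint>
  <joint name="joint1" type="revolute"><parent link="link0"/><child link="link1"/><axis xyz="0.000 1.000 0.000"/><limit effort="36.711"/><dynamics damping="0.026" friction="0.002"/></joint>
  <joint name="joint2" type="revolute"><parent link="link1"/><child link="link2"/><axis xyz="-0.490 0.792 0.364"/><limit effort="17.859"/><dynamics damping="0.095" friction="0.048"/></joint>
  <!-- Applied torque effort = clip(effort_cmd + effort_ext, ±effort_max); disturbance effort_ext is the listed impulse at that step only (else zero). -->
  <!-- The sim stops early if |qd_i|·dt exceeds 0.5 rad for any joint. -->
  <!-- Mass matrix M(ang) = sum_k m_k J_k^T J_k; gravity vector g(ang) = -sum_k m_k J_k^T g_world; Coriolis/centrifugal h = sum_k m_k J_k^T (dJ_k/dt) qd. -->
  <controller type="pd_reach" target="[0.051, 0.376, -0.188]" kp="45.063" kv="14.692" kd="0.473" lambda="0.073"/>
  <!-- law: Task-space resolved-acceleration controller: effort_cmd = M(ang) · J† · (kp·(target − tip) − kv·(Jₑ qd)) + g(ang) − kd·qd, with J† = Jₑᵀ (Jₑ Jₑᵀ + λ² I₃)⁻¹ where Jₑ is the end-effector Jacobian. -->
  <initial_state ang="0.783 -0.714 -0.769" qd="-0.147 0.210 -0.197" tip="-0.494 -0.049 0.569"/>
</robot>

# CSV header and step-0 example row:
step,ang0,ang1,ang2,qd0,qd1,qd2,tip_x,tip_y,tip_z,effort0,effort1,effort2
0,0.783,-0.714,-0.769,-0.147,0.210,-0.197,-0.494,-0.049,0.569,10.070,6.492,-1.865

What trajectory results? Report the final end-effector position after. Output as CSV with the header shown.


step,ang0,ang1,ang2,qd0,qd1,qd2,tip_x,tip_y,tip_z,effort0,effort1,effort2
1,0.821,-0.708,-0.796,3.846,0.450,-2.507,-0.489,-0.049,0.567,6.348,6.601,0.362
2,0.921,-0.697,-0.859,6.105,0.621,-3.844,-0.478,-0.048,0.562,1.901,7.174,1.529
3,1.046,-0.679,-0.948,6.412,1.266,-5.064,-0.462,-0.047,0.555,-2.246,7.684,2.354
4,1.163,-0.642,-1.062,5.220,2.367,-6.257,-0.443,-0.044,0.546,-3.838,7.057,2.755
5,1.253,-0.585,-1.195,3.859,3.357,-7.010,-0.424,-0.037,0.533,-2.834,5.012,2.662
6,1.323,-0.513,-1.337,3.227,3.857,-7.178,-0.407,-0.026,0.516,-0.988,2.566,2.443
7,1.389,-0.435,-1.478,3.342,3.944,-6.968,-0.394,-0.012,0.495,0.666,0.421,2.385
8,1.462,-0.358,-1.613,3.934,3.823,-6.579,-0.385,0.003,0.471,1.850,-1.364,2.491
9,1.549,-0.283,-1.740,4.761,3.658,-6.104,-0.378,0.019,0.445,2.451,-2.975,2.640
10,1.653,-0.212,-1.856,5.632,3.545,-5.572,-0.375,0.035,0.419,2.151,-4.587,2.709
11,1.773,-0.142,-1.962,6.341,3.523,-4.977,-0.375,0.049,0.391,0.167,-6.290,2.609
12,1.903,-0.071,-2.054,6.592,3.578,-4.315,-0.379,0.062,0.364,-4.607,-8.032,2.312
13,2.029,0.002,-2.134,5.988,3.646,-3.636,-0.387,0.072,0.337,-12.284,-9.532,1.910
14,2.131,0.075,-2.201,4.239,3.643,-3.091,-0.396,0.080,0.313,-20.356,-10.279,1.637
15,2.187,0.147,-2.260,1.507,3.533,-2.864,-0.405,0.085,0.290,-25.241,-9.928,1.758
16,2.186,0.216,-2.318,-1.586,3.346,-3.018,-0.411,0.090,0.269,-25.744,-8.717,2.344
17,2.126,0.281,-2.383,-4.416,3.103,-3.431,-0.413,0.096,0.249,-23.131,-7.243,3.220
18,2.015,0.340,-2.456,-6.625,2.774,-3.917,-0.410,0.103,0.229,-19.107,-5.953,4.149
19,1.867,0.391,-2.538,-8.110,2.300,-4.330,-0.402,0.113,0.209,-14.790,-4.971,4.989
20,1.697,0.431,-2.627,-8.909,1.641,-4.595,-0.390,0.125,0.190,-10.713,-4.215,5.715
21,1.517,0.456,-2.720,-9.109,0.799,-4.687,-0.374,0.140,0.170,-7.079,-3.556,6.338
22,1.337,0.462,-2.813,-8.810,-0.173,-4.615,-0.355,0.156,0.151,-3.952,-2.890,6.861
23,1.168,0.449,-2.904,-8.112,-1.179,-4.407,-0.333,0.174,0.133,-1.381,-2.177,7.257
24,1.016,0.416,-2.989,-7.125,-2.107,-4.107,-0.309,0.193,0.118,0.547,-1.431,7.478
25,0.885,0.367,-3.068,-5.964,-2.875,-3.765,-0.283,0.212,0.104,1.738,-0.715,7.474
26,0.778,0.303,-3.139,-4.744,-3.458,-3.421,-0.257,0.230,0.093,2.167,-0.108,7.213
27,0.695,0.230,-3.205,-3.561,-3.880,-3.102,-0.232,0.247,0.085,1.923,0.331,6.698
28,0.635,0.149,-3.264,-2.478,-4.195,-2.817,-0.209,0.263,0.078,1.171,0.581,5.970
29,0.595,0.063,-3.318,-1.534,-4.454,-2.567,-0.188,0.277,0.072,0.101,0.658,5.098
30,0.572,-0.029,-3.367,-0.743,-4.697,-2.347,-0.171,0.289,0.067,-1.125,0.614,4.161
31,0.564,-0.125,-3.412,-0.108,-4.945,-2.145,-0.157,0.301,0.063,-2.388,0.536,3.235
32,0.567,-0.227,-3.453,0.361,-5.187,-1.944,-0.146,0.312,0.060,-3.592,0.556,2.381
33,0.577,-0.332,-3.490,0.666,-5.372,-1.722,-0.139,0.321,0.057,-4.687,0.833,1.641
34,0.592,-0.440,-3.522,0.797,-5.401,-1.455,-0.136,0.330,0.055,-5.574,1.444,1.024
35,0.608,-0.546,-3.548,0.763,-5.167,-1.126,-0.135,0.337,0.054,-6.145,2.227,0.506
36,0.621,-0.644,-3.567,0.612,-4.638,-0.753,-0.135,0.342,0.053,-6.385,2.846,0.043
37,0.632,-0.729,-3.578,0.419,-3.911,-0.381,-0.137,0.344,0.052,-6.407,3.085,-0.406
38,0.638,-0.800,-3.582,0.242,-3.141,-0.050,-0.139,0.345,0.050,,,
# final tip position (m): -0.139 0.345 0.050


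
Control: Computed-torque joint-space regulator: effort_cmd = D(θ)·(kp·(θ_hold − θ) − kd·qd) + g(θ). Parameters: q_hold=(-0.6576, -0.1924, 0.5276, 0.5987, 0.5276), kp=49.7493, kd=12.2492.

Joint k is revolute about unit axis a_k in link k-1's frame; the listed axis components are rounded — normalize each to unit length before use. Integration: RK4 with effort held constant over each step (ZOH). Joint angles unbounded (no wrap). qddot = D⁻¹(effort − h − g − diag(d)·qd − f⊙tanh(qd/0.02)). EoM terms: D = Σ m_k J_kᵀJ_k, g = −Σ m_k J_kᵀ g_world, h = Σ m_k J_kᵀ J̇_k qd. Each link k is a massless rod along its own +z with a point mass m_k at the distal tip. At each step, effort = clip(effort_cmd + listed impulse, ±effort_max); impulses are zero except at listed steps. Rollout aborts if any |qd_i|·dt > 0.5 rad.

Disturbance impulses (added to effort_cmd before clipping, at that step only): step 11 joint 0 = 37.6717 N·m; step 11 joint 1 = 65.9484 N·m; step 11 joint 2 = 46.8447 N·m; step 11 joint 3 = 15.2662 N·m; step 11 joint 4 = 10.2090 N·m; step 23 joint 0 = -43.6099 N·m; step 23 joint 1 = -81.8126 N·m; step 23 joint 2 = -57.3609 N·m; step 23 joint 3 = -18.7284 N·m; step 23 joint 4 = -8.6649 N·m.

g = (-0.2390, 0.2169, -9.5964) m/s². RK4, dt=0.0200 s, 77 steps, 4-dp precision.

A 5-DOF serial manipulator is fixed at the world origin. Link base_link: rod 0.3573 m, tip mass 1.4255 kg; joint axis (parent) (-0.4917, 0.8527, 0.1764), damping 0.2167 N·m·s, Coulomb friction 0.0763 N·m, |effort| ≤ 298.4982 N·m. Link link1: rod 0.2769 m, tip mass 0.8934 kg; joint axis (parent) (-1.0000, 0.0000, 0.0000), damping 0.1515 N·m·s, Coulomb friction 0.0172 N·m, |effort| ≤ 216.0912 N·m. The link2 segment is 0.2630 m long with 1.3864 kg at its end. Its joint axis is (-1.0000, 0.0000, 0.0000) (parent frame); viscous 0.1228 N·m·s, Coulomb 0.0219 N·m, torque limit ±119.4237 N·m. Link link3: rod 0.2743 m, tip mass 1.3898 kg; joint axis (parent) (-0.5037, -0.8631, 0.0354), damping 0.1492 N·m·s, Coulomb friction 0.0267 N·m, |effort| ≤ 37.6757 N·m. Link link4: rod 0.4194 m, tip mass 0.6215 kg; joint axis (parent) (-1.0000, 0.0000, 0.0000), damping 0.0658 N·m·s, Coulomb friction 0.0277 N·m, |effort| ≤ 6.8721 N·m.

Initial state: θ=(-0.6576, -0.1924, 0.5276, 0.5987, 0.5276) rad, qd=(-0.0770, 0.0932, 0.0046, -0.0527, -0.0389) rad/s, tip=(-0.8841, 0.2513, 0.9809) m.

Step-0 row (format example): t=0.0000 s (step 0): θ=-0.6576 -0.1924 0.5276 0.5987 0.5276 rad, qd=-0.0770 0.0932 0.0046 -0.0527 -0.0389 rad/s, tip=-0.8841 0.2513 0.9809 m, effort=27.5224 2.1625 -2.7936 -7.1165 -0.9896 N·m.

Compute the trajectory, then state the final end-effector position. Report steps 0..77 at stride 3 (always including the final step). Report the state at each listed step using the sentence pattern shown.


t=0.0600 s (step 3): θ=-0.6605 -0.1887 0.5275 0.5970 0.5265 rad, qd=-0.0262 0.0332 -0.0025 -0.0093 -0.0073 rad/s, tip=-0.8856 0.2530 0.9797 m, effort=26.6622 2.4874 -2.5791 -6.9192 -0.9901 N·m.
t=0.1200 s (step 6): θ=-0.6613 -0.1878 0.5275 0.5969 0.5263 rad, qd=-0.0023 0.0019 0.0011 0.0023 -0.0000 rad/s, tip=-0.8859 0.2535 0.9791 m, effort=26.1454 2.6865 -2.4440 -6.7816 -0.9801 N·m.
t=0.1800 s (step 9): θ=-0.6611 -0.1880 0.5275 0.5971 0.5264 rad, qd=0.0069 -0.0086 0.0004 0.0030 0.0027 rad/s, tip=-0.8858 0.2535 0.9792 m, effort=25.8691 2.7980 -2.3631 -6.6959 -0.9702 N·m.
t=0.2400 s (step 12): θ=-0.6604 -0.1889 0.5406 0.5975 0.5175 rad, qd=0.0321 -0.0195 1.2806 0.0309 -0.8918 rad/s, tip=-0.8838 0.2599 0.9771 m, effort=15.9930 -14.1117 -14.3951 -10.5522 -2.9905 N·m.
t=0.3000 s (step 15): θ=-0.6591 -0.1866 0.5855 0.5986 0.4865 rad, qd=0.0147 0.0548 0.3527 0.0095 -0.2301 rad/s, tip=-0.8760 0.2860 0.9684 m, effort=19.8154 -6.9781 -9.4413 -8.8111 -2.1625 N·m.
t=0.3600 s (step 18): θ=-0.6584 -0.1841 0.5938 0.5990 0.4819 rad, qd=0.0079 0.0193 -0.0150 0.0027 0.0279 rad/s, tip=-0.8732 0.2931 0.9662 m, effort=22.3434 -2.3971 -6.2261 -7.7803 -1.6044 N·m.
t=0.4200 s (step 21): θ=-0.6581 -0.1846 0.5894 0.5988 0.4852 rad, qd=0.0043 -0.0279 -0.1208 -0.0064 0.0755 rad/s, tip=-0.8736 0.2905 0.9674 m, effort=23.9282 0.3795 -4.2705 -7.1717 -1.2351 N·m.
t=0.4800 s (step 24): θ=-0.6583 -0.1853 0.5605 0.5972 0.5148 rad, qd=-0.0383 0.1286 -2.2134 -0.1275 2.5330 rad/s, tip=-0.8750 0.2768 0.9724 m, effort=36.1327 23.0322 11.6771 -1.9416 0.4735 N·m.
t=0.5400 s (step 27): θ=-0.6601 -0.1812 0.4729 0.5893 0.6106 rad, qd=-0.0193 0.0029 -0.8218 -0.1133 0.8482 rad/s, tip=-0.8746 0.2401 0.9850 m, effort=32.2001 15.1849 6.3693 -3.5478 -0.0423 N·m.
t=0.6000 s (step 30): θ=-0.6606 -0.1831 0.4467 0.5849 0.6354 rad, qd=-0.0011 -0.0511 -0.1389 -0.0313 0.0745 rad/s, tip=-0.8762 0.2243 0.9905 m, effort=29.5191 9.9115 2.7900 -4.8129 -0.4076 N·m.
t=0.6600 s (step 33): θ=-0.6605 -0.1856 0.4469 0.5849 0.6305 rad, qd=0.0053 -0.0198 0.0918 0.0222 -0.1806 rad/s, tip=-0.8782 0.2210 0.9917 m, effort=27.7694 6.5368 0.4943 -5.6401 -0.6843 N·m.
t=0.7200 s (step 36): θ=-0.6601 -0.1858 0.4549 0.5868 0.6172 rad, qd=0.0060 0.0074 0.1650 0.0385 -0.2466 rad/s, tip=-0.8797 0.2240 0.9909 m, effort=26.6849 4.5127 -0.8989 -6.1292 -0.8620 N·m.
t=0.7800 s (step 39): θ=-0.6598 -0.1850 0.4654 0.5891 0.6024 rad, qd=0.0055 0.0160 0.1793 0.0390 -0.2430 rad/s, tip=-0.8806 0.2294 0.9893 m, effort=26.0544 3.3850 -1.7005 -6.4075 -0.9641 N·m.
t=0.8400 s (step 42): θ=-0.6594 -0.1840 0.4757 0.5913 0.5887 rad, qd=0.0047 0.0158 0.1639 0.0338 -0.2099 rad/s, tip=-0.8810 0.2351 0.9874 m, effort=25.7176 2.8149 -2.1263 -6.5546 -1.0165 N·m.
t=0.9000 s (step 45): θ=-0.6592 -0.1832 0.4847 0.5932 0.5774 rad, qd=0.0039 0.0116 0.1372 0.0274 -0.1690 rad/s, tip=-0.8812 0.2401 0.9858 m, effort=25.5597 2.5735 -2.3258 -6.6241 -1.0384 N·m.
t=0.9600 s (step 48): θ=-0.6590 -0.1826 0.4921 0.5947 0.5685 rad, qd=0.0033 0.0068 0.1084 0.0216 -0.1301 rad/s, tip=-0.8813 0.2441 0.9844 m, effort=25.5035 2.5121 -2.3969 -6.6504 -1.0429 N·m.
t=1.0200 s (step 51): θ=-0.6588 -0.1823 0.4978 0.5958 0.5617 rad, qd=0.0027 0.0027 0.0817 0.0171 -0.0971 rad/s, tip=-0.8813 0.2471 0.9833 m, effort=25.5003 2.5389 -2.4012 -6.6545 -1.0385 N·m.
t=1.0800 s (step 54): θ=-0.6586 -0.1823 0.5020 0.5967 0.5567 rad, qd=0.0023 -0.0001 0.0594 0.0137 -0.0709 rad/s, tip=-0.8814 0.2492 0.9824 m, effort=25.5207 2.6013 -2.3754 -6.6488 -1.0304 N·m.
t=1.1400 s (step 57): θ=-0.6585 -0.1823 0.5050 0.5975 0.5530 rad, qd=0.0020 -0.0021 0.0422 0.0110 -0.0514 rad/s, tip=-0.8815 0.2506 0.9818 m, effort=25.5485 2.6708 -2.3401 -6.6399 -1.0216 N·m.
t=1.2000 s (step 60): θ=-0.6584 -0.1825 0.5071 0.5981 0.5504 rad, qd=0.0018 -0.0037 0.0303 0.0089 -0.0378 rad/s, tip=-0.8816 0.2515 0.9814 m, effort=25.5754 2.7338 -2.3064 -6.6311 -1.0135 N·m.
t=1.2600 s (step 63): θ=-0.6583 -0.1828 0.5087 0.5985 0.5484 rad, qd=0.0015 -0.0052 0.0230 0.0070 -0.0293 rad/s, tip=-0.8817 0.2520 0.9811 m, effort=25.5977 2.7849 -2.2790 -6.6242 -1.0061 N·m.
t=1.3200 s (step 66): θ=-0.6582 -0.1831 0.5099 0.5989 0.5468 rad, qd=0.0014 -0.0064 0.0189 0.0055 -0.0243 rad/s, tip=-0.8818 0.2523 0.9809 m, effort=25.6145 2.8234 -2.2593 -6.6196 -0.9999 N·m.
t=1.3800 s (step 69): θ=-0.6581 -0.1835 0.5110 0.5992 0.5455 rad, qd=0.0012 -0.0071 0.0163 0.0043 -0.0212 rad/s, tip=-0.8820 0.2524 0.9807 m, effort=25.6263 2.8508 -2.2463 -6.6169 -0.9948 N·m.
t=1.4400 s (step 72): θ=-0.6581 -0.1839 0.5119 0.5994 0.5443 rad, qd=0.0011 -0.0073 0.0145 0.0034 -0.0189 rad/s, tip=-0.8821 0.2524 0.9807 m, effort=25.6338 2.8696 -2.2387 -6.6158 -0.9909 N·m.
t=1.5000 s (step 75): θ=-0.6580 -0.1844 0.5127 0.5996 0.5432 rad, qd=0.0010 -0.0073 0.0133 0.0026 -0.0172 rad/s, tip=-0.8823 0.2524 0.9806 m, effort=25.6382 2.8819 -2.2349 -6.6157 -0.9879 N·m.
t=1.5400 s (step 77): θ=-0.6580 -0.1847 0.5132 0.5997 0.5425 rad, qd=0.0009 -0.0071 0.0126 0.0022 -0.0161 rad/s, tip=-0.8824 0.2524 0.9806 m.
final tip position (m): -0.8824 0.2524 0.9806


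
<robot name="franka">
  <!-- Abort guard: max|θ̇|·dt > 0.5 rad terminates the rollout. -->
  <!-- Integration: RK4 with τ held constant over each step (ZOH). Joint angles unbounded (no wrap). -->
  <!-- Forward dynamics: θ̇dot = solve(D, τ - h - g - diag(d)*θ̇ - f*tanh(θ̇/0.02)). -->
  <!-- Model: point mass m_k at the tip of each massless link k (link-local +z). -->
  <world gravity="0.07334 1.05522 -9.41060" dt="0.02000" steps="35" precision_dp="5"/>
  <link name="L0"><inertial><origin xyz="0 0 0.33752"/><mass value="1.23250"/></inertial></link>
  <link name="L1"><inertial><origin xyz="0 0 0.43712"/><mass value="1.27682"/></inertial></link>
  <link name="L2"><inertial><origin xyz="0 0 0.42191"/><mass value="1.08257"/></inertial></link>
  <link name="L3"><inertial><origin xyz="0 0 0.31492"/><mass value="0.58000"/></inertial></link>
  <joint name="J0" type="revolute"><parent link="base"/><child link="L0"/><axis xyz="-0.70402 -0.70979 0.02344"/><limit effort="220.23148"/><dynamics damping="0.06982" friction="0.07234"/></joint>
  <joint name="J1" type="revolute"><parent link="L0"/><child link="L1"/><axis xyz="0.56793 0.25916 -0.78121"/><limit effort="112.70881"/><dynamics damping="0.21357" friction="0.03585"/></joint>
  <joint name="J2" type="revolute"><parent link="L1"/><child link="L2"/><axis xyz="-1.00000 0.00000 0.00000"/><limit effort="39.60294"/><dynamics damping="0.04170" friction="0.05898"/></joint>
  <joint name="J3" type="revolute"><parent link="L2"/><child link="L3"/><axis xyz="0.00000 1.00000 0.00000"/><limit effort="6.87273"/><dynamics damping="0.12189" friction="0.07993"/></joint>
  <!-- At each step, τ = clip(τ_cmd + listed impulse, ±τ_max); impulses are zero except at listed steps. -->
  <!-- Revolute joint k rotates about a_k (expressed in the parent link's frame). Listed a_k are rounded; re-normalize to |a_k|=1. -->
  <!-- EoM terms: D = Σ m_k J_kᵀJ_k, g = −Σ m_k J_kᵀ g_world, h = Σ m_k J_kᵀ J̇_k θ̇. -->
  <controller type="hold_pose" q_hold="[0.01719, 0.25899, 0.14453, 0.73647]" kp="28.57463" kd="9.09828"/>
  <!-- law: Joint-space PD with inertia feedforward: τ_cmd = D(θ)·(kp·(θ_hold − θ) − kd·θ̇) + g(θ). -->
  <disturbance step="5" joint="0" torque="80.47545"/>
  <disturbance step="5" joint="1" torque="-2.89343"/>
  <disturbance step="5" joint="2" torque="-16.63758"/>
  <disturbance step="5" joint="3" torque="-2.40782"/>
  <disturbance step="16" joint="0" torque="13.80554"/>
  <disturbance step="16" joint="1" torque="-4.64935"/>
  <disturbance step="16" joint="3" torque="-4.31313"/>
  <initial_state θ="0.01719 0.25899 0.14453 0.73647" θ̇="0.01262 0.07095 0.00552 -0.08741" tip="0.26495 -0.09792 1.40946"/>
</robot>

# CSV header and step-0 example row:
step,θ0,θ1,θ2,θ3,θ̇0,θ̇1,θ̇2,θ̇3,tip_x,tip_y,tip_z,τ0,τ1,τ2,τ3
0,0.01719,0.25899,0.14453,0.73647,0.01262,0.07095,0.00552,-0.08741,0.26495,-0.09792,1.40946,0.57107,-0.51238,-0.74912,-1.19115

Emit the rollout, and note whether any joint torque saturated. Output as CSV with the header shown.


step,θ0,θ1,θ2,θ3,θ̇0,θ̇1,θ̇2,θ̇3,tip_x,tip_y,tip_z,τ0,τ1,τ2,τ3
1,0.01735,0.25994,0.14433,0.73534,0.00540,0.03162,-0.01876,-0.02957,0.26470,-0.09863,1.40964,0.53791,-0.47226,-0.77835,-1.20915
2,0.01744,0.26042,0.14392,0.73506,0.00344,0.01985,-0.01844,-0.00585,0.26459,-0.09919,1.40967,0.50462,-0.43684,-0.80859,-1.21799
3,0.01749,0.26076,0.14360,0.73502,0.00233,0.01537,-0.01260,-0.00199,0.26455,-0.09962,1.40965,0.47311,-0.40551,-0.83523,-1.21963
4,0.01753,0.26101,0.14338,0.73500,0.00127,0.01101,-0.00851,-0.00069,0.26453,-0.09994,1.40964,0.44365,-0.37788,-0.85781,-1.21997
5,0.01754,0.26119,0.14324,0.73500,0.00046,0.00733,-0.00550,-0.00017,0.26453,-0.10016,1.40962,80.89169,-3.24729,-17.51439,-3.62765
6,0.03143,0.28279,0.14214,0.74782,1.35503,2.05908,-0.15413,1.27550,0.25713,-0.10552,1.40751,-14.90119,0.11427,2.32611,-0.76224
7,0.05519,0.31807,0.13835,0.77040,1.03426,1.50547,-0.20652,0.98316,0.24328,-0.11477,1.40370,-13.38151,-0.18722,2.13698,-0.82383
8,0.07328,0.34382,0.13393,0.78750,0.78283,1.09289,-0.22316,0.72802,0.23168,-0.12198,1.40071,-11.97797,-0.36924,1.91158,-0.87063
9,0.08687,0.36239,0.12946,0.79988,0.58195,0.77918,-0.21533,0.51201,0.22222,-0.12748,1.39852,-10.67750,-0.47025,1.66697,-0.90857
10,0.09685,0.37547,0.12534,0.80830,0.41946,0.53747,-0.19152,0.33259,0.21475,-0.13154,1.39705,-9.47217,-0.51737,1.41540,-0.94106
11,0.10389,0.38428,0.12181,0.81347,0.28706,0.34977,-0.15800,0.18554,0.20907,-0.13440,1.39620,-8.35694,-0.52977,1.16552,-0.96999
12,0.10854,0.38978,0.11901,0.81598,0.17884,0.20353,-0.11931,0.06634,0.20499,-0.13626,1.39586,-7.32822,-0.52088,0.92329,-0.99635
13,0.11122,0.39268,0.11700,0.81640,0.09046,0.08606,-0.08312,-0.01289,0.20231,-0.13728,1.39593,-6.38306,-0.50003,0.69269,-1.02738
14,0.11232,0.39339,0.11559,0.81595,0.02000,-0.00974,-0.05382,-0.03102,0.20094,-0.13764,1.39616,-5.51965,-0.47542,0.47662,-1.07591
15,0.11221,0.39270,0.11502,0.81519,-0.03025,-0.05930,-0.00400,-0.04387,0.20072,-0.13747,1.39640,-4.75034,-0.46013,0.27867,-1.12218
16,0.11118,0.39100,0.11521,0.81428,-0.07368,-0.11401,0.01949,-0.04582,0.20144,-0.13691,1.39663,9.74023,-5.09508,0.10966,-5.47708
17,0.10912,0.38712,0.11471,0.79896,-0.13135,-0.26948,-0.06400,-1.47863,0.19991,-0.13519,1.40029,-6.05852,0.45171,-0.05421,-0.38733
18,0.10633,0.38186,0.11405,0.77257,-0.14823,-0.26029,-0.00511,-1.16315,0.19657,-0.13254,1.40646,-5.21469,0.37340,-0.20570,-0.51322
19,0.10321,0.37659,0.11424,0.75203,-0.16481,-0.27071,0.02002,-0.89336,0.19480,-0.12999,1.41112,-4.45742,0.29877,-0.32828,-0.62475
20,0.09979,0.37106,0.11478,0.73645,-0.17799,-0.28215,0.03361,-0.66831,0.19436,-0.12759,1.41458,-3.77966,0.22787,-0.43107,-0.72329
21,0.09614,0.36538,0.11558,0.72495,-0.18672,-0.28668,0.04580,-0.48399,0.19500,-0.12535,1.41707,-3.17529,0.16076,-0.51989,-0.81011
22,0.09236,0.35967,0.11661,0.71679,-0.19161,-0.28509,0.05725,-0.33429,0.19651,-0.12326,1.41878,-2.63866,0.09765,-0.59670,-0.88640
23,0.08852,0.35403,0.11785,0.71133,-0.19339,-0.27895,0.06754,-0.21356,0.19871,-0.12132,1.41987,-2.16441,0.03879,-0.66292,-0.95327
24,0.08466,0.34855,0.11929,0.70804,-0.19267,-0.26971,0.07623,-0.11691,0.20142,-0.11952,1.42046,-1.74740,-0.01561,-0.71978,-1.01171
25,0.08083,0.34327,0.12089,0.70648,-0.18997,-0.25843,0.08311,-0.04039,0.20451,-0.11786,1.42064,-1.38267,-0.06540,-0.76841,-1.06255
26,0.07708,0.33825,0.12262,0.70618,-0.18584,-0.24186,0.09302,0.00078,0.20785,-0.11632,1.42053,-1.06547,-0.11052,-0.80992,-1.09910
27,0.07342,0.33363,0.12461,0.70629,-0.18075,-0.22033,0.10645,0.00651,0.21126,-0.11488,1.42029,-0.79114,-0.15090,-0.84587,-1.11952
28,0.06986,0.32942,0.12683,0.70644,-0.17479,-0.20058,0.11594,0.00752,0.21465,-0.11353,1.42001,-0.55528,-0.18669,-0.87722,-1.13524
29,0.06643,0.32559,0.12920,0.70660,-0.16811,-0.18308,0.12137,0.00776,0.21797,-0.11227,1.41969,-0.35383,-0.21813,-0.90447,-1.14807
30,0.06315,0.32208,0.13165,0.70676,-0.16089,-0.16760,0.12342,0.00785,0.22119,-0.11109,1.41935,-0.18304,-0.24549,-0.92803,-1.15855
31,0.06001,0.31887,0.13411,0.70692,-0.15327,-0.15386,0.12275,0.00792,0.22429,-0.11000,1.41900,-0.03945,-0.26906,-0.94826,-1.16703
32,0.05702,0.31591,0.13653,0.70709,-0.14540,-0.14162,0.11994,0.00799,0.22726,-0.10899,1.41864,0.08011,-0.28914,-0.96550,-1.17378
33,0.05419,0.31319,0.13888,0.70725,-0.13738,-0.13066,0.11550,0.00805,0.23008,-0.10806,1.41828,0.17853,-0.30602,-0.98006,-1.17903
34,0.05153,0.31067,0.14113,0.70742,-0.12932,-0.12080,0.10982,0.00812,0.23275,-0.10720,1.41793,0.25843,-0.31999,-0.99221,-1.18299
35,0.04902,0.30834,0.14326,0.70759,-0.12131,-0.11192,0.10327,0.00818,0.23526,-0.10642,1.41758,,,,
# any joint saturated: no


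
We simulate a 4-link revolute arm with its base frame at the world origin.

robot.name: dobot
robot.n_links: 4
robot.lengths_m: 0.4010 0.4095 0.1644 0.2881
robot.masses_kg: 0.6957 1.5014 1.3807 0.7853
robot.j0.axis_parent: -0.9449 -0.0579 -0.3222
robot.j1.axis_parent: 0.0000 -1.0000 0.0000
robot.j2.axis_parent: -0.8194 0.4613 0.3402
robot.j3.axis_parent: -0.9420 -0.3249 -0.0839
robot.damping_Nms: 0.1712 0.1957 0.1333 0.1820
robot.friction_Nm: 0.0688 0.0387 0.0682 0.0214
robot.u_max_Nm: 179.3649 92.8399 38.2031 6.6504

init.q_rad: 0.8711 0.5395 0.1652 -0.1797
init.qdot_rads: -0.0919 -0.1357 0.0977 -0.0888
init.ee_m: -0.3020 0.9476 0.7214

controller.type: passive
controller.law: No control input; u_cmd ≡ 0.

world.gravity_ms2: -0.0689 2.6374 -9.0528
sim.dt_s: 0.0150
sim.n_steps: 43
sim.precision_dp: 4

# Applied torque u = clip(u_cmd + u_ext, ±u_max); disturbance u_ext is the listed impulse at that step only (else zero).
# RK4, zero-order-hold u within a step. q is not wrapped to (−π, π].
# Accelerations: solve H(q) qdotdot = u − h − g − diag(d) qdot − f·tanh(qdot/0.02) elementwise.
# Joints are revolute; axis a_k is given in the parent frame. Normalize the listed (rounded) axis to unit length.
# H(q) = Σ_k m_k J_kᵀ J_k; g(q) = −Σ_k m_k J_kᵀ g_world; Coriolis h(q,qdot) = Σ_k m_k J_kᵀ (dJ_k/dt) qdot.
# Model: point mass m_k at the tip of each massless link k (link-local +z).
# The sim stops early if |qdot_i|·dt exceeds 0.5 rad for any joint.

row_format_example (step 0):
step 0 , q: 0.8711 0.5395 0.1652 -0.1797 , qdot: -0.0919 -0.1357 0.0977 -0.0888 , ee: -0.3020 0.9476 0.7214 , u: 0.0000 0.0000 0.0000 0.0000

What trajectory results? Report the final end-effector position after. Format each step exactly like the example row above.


step 1 , q: 0.8709 0.5381 0.1665 -0.1828 , qdot: 0.0611 -0.0450 0.0802 -0.3190 , ee: -0.3005 0.9474 0.7226 , u: 0.0000 0.0000 0.0000 0.0000
step 2 , q: 0.8729 0.5381 0.1676 -0.1891 , qdot: 0.2132 0.0421 0.0524 -0.5235 , ee: -0.2995 0.9482 0.7220 , u: 0.0000 0.0000 0.0000 0.0000
step 3 , q: 0.8773 0.5394 0.1681 -0.1984 , qdot: 0.3657 0.1253 0.0135 -0.7058 , ee: -0.2988 0.9499 0.7195 , u: 0.0000 0.0000 0.0000 0.0000
step 4 , q: 0.8839 0.5419 0.1680 -0.2103 , qdot: 0.5164 0.2095 -0.0142 -0.8849 , ee: -0.2986 0.9527 0.7152 , u: 0.0000 0.0000 0.0000 0.0000
step 5 , q: 0.8928 0.5457 0.1676 -0.2249 , qdot: 0.6665 0.2930 -0.0384 -1.0547 , ee: -0.2987 0.9565 0.7090 , u: 0.0000 0.0000 0.0000 0.0000
step 6 , q: 0.9039 0.5507 0.1668 -0.2418 , qdot: 0.8179 0.3724 -0.0753 -1.2032 , ee: -0.2991 0.9613 0.7008 , u: 0.0000 0.0000 0.0000 0.0000
step 7 , q: 0.9173 0.5568 0.1653 -0.2608 , qdot: 0.9711 0.4466 -0.1286 -1.3279 , ee: -0.2998 0.9669 0.6906 , u: 0.0000 0.0000 0.0000 0.0000
step 8 , q: 0.9330 0.5640 0.1629 -0.2816 , qdot: 1.1265 0.5152 -0.1988 -1.4283 , ee: -0.3009 0.9735 0.6783 , u: 0.0000 0.0000 0.0000 0.0000
step 9 , q: 0.9511 0.5722 0.1592 -0.3036 , qdot: 1.2843 0.5778 -0.2859 -1.5036 , ee: -0.3022 0.9808 0.6637 , u: 0.0000 0.0000 0.0000 0.0000
step 10 , q: 0.9716 0.5813 0.1542 -0.3265 , qdot: 1.4447 0.6338 -0.3900 -1.5526 , ee: -0.3039 0.9889 0.6470 , u: 0.0000 0.0000 0.0000 0.0000
step 11 , q: 0.9945 0.5912 0.1475 -0.3500 , qdot: 1.6077 0.6827 -0.5109 -1.5736 , ee: -0.3057 0.9975 0.6278 , u: 0.0000 0.0000 0.0000 0.0000
step 12 , q: 1.0198 0.6018 0.1388 -0.3736 , qdot: 1.7734 0.7240 -0.6480 -1.5645 , ee: -0.3078 1.0068 0.6062 , u: 0.0000 0.0000 0.0000 0.0000
step 13 , q: 1.0477 0.6129 0.1279 -0.3968 , qdot: 1.9416 0.7569 -0.7999 -1.5233 , ee: -0.3099 1.0164 0.5821 , u: 0.0000 0.0000 0.0000 0.0000
step 14 , q: 1.0781 0.6244 0.1147 -0.4191 , qdot: 2.1122 0.7811 -0.9647 -1.4482 , ee: -0.3122 1.0264 0.5554 , u: 0.0000 0.0000 0.0000 0.0000
step 15 , q: 1.1111 0.6363 0.0990 -0.4401 , qdot: 2.2848 0.7960 -1.1391 -1.3375 , ee: -0.3144 1.0365 0.5259 , u: 0.0000 0.0000 0.0000 0.0000
step 16 , q: 1.1466 0.6483 0.0805 -0.4591 , qdot: 2.4587 0.8013 -1.3188 -1.1904 , ee: -0.3165 1.0467 0.4936 , u: 0.0000 0.0000 0.0000 0.0000
step 17 , q: 1.1848 0.6603 0.0594 -0.4756 , qdot: 2.6333 0.7969 -1.4978 -1.0072 , ee: -0.3184 1.0568 0.4584 , u: 0.0000 0.0000 0.0000 0.0000
step 18 , q: 1.2256 0.6721 0.0356 -0.4891 , qdot: 2.8075 0.7829 -1.6688 -0.7894 , ee: -0.3199 1.0666 0.4202 , u: 0.0000 0.0000 0.0000 0.0000
step 19 , q: 1.2690 0.6837 0.0094 -0.4991 , qdot: 2.9801 0.7595 -1.8230 -0.5402 , ee: -0.3208 1.0760 0.3789 , u: 0.0000 0.0000 0.0000 0.0000
step 20 , q: 1.3150 0.6949 -0.0189 -0.5052 , qdot: 3.1497 0.7274 -1.9507 -0.2648 , ee: -0.3211 1.0848 0.3344 , u: 0.0000 0.0000 0.0000 0.0000
step 21 , q: 1.3635 0.7055 -0.0489 -0.5070 , qdot: 3.3147 0.6876 -2.0399 0.0266 , ee: -0.3205 1.0929 0.2868 , u: 0.0000 0.0000 0.0000 0.0000
step 22 , q: 1.4144 0.7155 -0.0798 -0.5044 , qdot: 3.4735 0.6425 -2.0741 0.3123 , ee: -0.3187 1.0999 0.2359 , u: 0.0000 0.0000 0.0000 0.0000
step 23 , q: 1.4677 0.7247 -0.1109 -0.4976 , qdot: 3.6246 0.5902 -2.0540 0.6016 , ee: -0.3155 1.1057 0.1819 , u: 0.0000 0.0000 0.0000 0.0000
step 24 , q: 1.5231 0.7332 -0.1411 -0.4864 , qdot: 3.7663 0.5311 -1.9725 0.8850 , ee: -0.3107 1.1101 0.1245 , u: 0.0000 0.0000 0.0000 0.0000
step 25 , q: 1.5806 0.7406 -0.1697 -0.4711 , qdot: 3.8970 0.4653 -1.8247 1.1527 , ee: -0.3040 1.1128 0.0640 , u: 0.0000 0.0000 0.0000 0.0000
step 26 , q: 1.6400 0.7471 -0.1955 -0.4519 , qdot: 4.0152 0.3929 -1.6081 1.3959 , ee: -0.2951 1.1135 0.0003 , u: 0.0000 0.0000 0.0000 0.0000
step 27 , q: 1.7010 0.7524 -0.2176 -0.4294 , qdot: 4.1194 0.3137 -1.3234 1.6071 , ee: -0.2838 1.1120 -0.0665 , u: 0.0000 0.0000 0.0000 0.0000
step 28 , q: 1.7635 0.7565 -0.2349 -0.4039 , qdot: 4.2082 0.2274 -0.9737 1.7808 , ee: -0.2697 1.1078 -0.1362 , u: 0.0000 0.0000 0.0000 0.0000
step 29 , q: 1.8272 0.7592 -0.2465 -0.3762 , qdot: 4.2804 0.1335 -0.5650 1.9133 , ee: -0.2526 1.1004 -0.2086 , u: 0.0000 0.0000 0.0000 0.0000
step 30 , q: 1.8918 0.7604 -0.2516 -0.3467 , qdot: 4.3351 0.0315 -0.1063 2.0031 , ee: -0.2322 1.0894 -0.2835 , u: 0.0000 0.0000 0.0000 0.0000
step 31 , q: 1.9571 0.7600 -0.2497 -0.3161 , qdot: 4.3757 -0.0863 0.3546 2.0780 , ee: -0.2084 1.0741 -0.3604 , u: 0.0000 0.0000 0.0000 0.0000
step 32 , q: 2.0230 0.7578 -0.2408 -0.2846 , qdot: 4.3998 -0.2141 0.8341 2.1162 , ee: -0.1808 1.0540 -0.4388 , u: 0.0000 0.0000 0.0000 0.0000
step 33 , q: 2.0891 0.7536 -0.2247 -0.2528 , qdot: 4.4085 -0.3514 1.3193 2.1172 , ee: -0.1495 1.0282 -0.5180 , u: 0.0000 0.0000 0.0000 0.0000
step 34 , q: 2.1552 0.7472 -0.2014 -0.2212 , qdot: 4.4050 -0.4999 1.7861 2.0885 , ee: -0.1144 0.9962 -0.5970 , u: 0.0000 0.0000 0.0000 0.0000
step 35 , q: 2.2212 0.7385 -0.1713 -0.1903 , qdot: 4.3938 -0.6617 2.2056 2.0396 , ee: -0.0755 0.9574 -0.6749 , u: 0.0000 0.0000 0.0000 0.0000
step 36 , q: 2.2870 0.7273 -0.1356 -0.1601 , qdot: 4.3804 -0.8390 2.5466 1.9814 , ee: -0.0332 0.9113 -0.7504 , u: 0.0000 0.0000 0.0000 0.0000
step 37 , q: 2.3526 0.7132 -0.0955 -0.1308 , qdot: 4.3709 -1.0333 2.7787 1.9240 , ee: 0.0122 0.8578 -0.8221 , u: 0.0000 0.0000 0.0000 0.0000
step 38 , q: 2.4181 0.6962 -0.0529 -0.1023 , qdot: 4.3707 -1.2443 2.8777 1.8752 , ee: 0.0600 0.7969 -0.8887 , u: 0.0000 0.0000 0.0000 0.0000
step 39 , q: 2.4838 0.6758 -0.0099 -0.0745 , qdot: 4.3836 -1.4693 2.8299 1.8383 , ee: 0.1095 0.7291 -0.9489 , u: 0.0000 0.0000 0.0000 0.0000
step 40 , q: 2.5497 0.6521 0.0313 -0.0471 , qdot: 4.4111 -1.7021 2.6357 1.8113 , ee: 0.1598 0.6552 -1.0017 , u: 0.0000 0.0000 0.0000 0.0000
step 41 , q: 2.6162 0.6248 0.0685 -0.0201 , qdot: 4.4520 -1.9342 2.3098 1.7875 , ee: 0.2101 0.5761 -1.0464 , u: 0.0000 0.0000 0.0000 0.0000
step 42 , q: 2.6833 0.5941 0.1000 0.0065 , qdot: 4.5031 -2.1553 1.8783 1.7563 , ee: 0.2596 0.4930 -1.0825 , u: 0.0000 0.0000 0.0000 0.0000
step 43 , q: 2.7513 0.5602 0.1245 0.0325 , qdot: 4.5599 -2.3547 1.3750 1.7052 , ee: 0.3077 0.4073 -1.1100
final ee position (m): 0.3077 0.4073 -1.1100
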